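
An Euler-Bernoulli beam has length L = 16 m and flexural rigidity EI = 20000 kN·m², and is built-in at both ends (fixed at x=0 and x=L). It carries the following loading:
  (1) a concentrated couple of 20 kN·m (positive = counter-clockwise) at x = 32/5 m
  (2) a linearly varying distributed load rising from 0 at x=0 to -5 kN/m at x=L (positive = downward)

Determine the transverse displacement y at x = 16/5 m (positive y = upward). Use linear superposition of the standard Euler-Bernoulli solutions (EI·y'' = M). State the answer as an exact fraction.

Load 1 — applied couple M₀=20 kN·m at a=32/5 m (b=L-a=48/5):
  y_1 = (R_Ax³/6 - M_Ax²/2)/EI  [x≤a] with R_A=9/5, M_A=12/5 = ((9/5)·(16/5)³/6 - (12/5)·(16/5)²/2)/20000 = -48/390625 m
Load 2 — triangular load w₀=-5 kN/m (0→w₀ over full span):
  y_2 = -w₀x²(L-x)²(x+2L)/(120LEI) = -(-5)·(16/5)²·(16-(16/5))²·((16/5)+2·16)/(120·16·20000) = 45056/5859375 m
Superposition: y = Σ y_i = 44336/5859375 m ≈ 0.007567 m

y(16/5) = 44336/5859375 m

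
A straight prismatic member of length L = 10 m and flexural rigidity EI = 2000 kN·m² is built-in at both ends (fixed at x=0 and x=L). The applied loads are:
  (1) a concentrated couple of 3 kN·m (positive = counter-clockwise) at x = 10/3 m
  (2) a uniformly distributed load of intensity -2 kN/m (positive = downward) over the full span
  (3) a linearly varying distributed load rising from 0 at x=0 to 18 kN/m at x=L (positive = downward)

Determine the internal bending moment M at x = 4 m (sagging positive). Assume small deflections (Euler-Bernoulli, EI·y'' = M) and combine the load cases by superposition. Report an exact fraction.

M(4) = 301/15 kN·m

Load 1 — applied couple M₀=3 kN·m at a=10/3 m (b=L-a=20/3):
  M_1 = R_Ax - M_A - M₀  [x>a] with R_A=2/5, M_A=0 = (2/5)·4 - 0 - 3 = -7/5 kN·m
Load 2 — uniform load w=-2 kN/m over full span:
  M_2 = wLx/2 - wL²/12 - wx²/2 = (-2)·10·4/2 - (-2)·10²/12 - (-2)·4²/2 = -22/3 kN·m
Load 3 — triangular load w₀=18 kN/m (0→w₀ over full span):
  M_3 = 3w₀Lx/20 - w₀L²/30 - w₀x³/(6L) = 3·18·10·4/20 - 18·10²/30 - 18·4³/(6·10) = 144/5 kN·m
Superposition: M = Σ M_i = 301/15 kN·m ≈ 20.066667 kN·m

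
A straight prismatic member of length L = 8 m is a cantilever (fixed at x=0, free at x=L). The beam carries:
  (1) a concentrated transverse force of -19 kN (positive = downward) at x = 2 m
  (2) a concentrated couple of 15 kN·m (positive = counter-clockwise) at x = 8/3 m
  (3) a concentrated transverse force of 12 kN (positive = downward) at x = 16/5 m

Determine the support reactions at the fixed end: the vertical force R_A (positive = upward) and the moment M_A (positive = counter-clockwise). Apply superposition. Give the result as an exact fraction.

R_A = -7 kN, M_A = -73/5 kN·m

Load 1 — point force P=-19 kN at a=2 m (b=L-a=6):
  R_A = P = (-19) = -19 kN
  M_A = Pa = (-19)·2 = -38 kN·m
Load 2 — applied couple M₀=15 kN·m at a=8/3 m (b=L-a=16/3):
  R_A = 0 kN
  M_A = -M₀ = -15 kN·m
Load 3 — point force P=12 kN at a=16/5 m (b=L-a=24/5):
  R_A = P = 12 kN
  M_A = Pa = 12·(16/5) = 192/5 kN·m
Superposition: R_A = -7 kN, M_A = -73/5 kN·m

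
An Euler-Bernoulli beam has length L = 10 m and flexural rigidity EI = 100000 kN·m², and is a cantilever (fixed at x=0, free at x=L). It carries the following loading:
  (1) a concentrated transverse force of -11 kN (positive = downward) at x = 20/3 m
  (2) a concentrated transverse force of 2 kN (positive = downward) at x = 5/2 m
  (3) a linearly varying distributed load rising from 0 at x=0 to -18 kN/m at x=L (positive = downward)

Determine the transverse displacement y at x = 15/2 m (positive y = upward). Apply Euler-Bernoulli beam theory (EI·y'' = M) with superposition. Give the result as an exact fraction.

Load 1 — point force P=-11 kN at a=20/3 m (b=L-a=10/3):
  y_1 = -Pa²(3x-a)/(6EI)  [x>a] = -(-11)·(20/3)²·(3·(15/2)-(20/3))/(6·100000) = 209/16200 m
Load 2 — point force P=2 kN at a=5/2 m (b=L-a=15/2):
  y_2 = -Pa²(3x-a)/(6EI)  [x>a] = -2·(5/2)²·(3·(15/2)-(5/2))/(6·100000) = -1/2400 m
Load 3 — triangular load w₀=-18 kN/m (0→w₀ over full span):
  y_3 = (w₀Lx³/12-w₀L²x²/6-w₀x⁵/(120L))/EI = ((-18)·10·(15/2)³/12-(-18)·10²·(15/2)²/6-(-18)·(15/2)⁵/(120·10))/100000 = 22329/204800 m
Superposition: y = Σ y_i = 2015753/16588800 m ≈ 0.121513 m

y(15/2) = 2015753/16588800 m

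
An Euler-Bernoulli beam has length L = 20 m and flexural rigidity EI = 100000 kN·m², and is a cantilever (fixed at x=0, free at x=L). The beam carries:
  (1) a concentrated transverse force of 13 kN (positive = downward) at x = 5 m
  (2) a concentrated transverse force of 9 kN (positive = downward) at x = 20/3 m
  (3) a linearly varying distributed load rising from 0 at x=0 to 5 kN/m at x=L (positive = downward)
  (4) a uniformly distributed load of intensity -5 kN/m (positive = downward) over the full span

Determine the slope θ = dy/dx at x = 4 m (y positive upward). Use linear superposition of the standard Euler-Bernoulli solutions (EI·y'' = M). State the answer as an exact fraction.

θ(4) = 33/5000 rad

Load 1 — point force P=13 kN at a=5 m (b=L-a=15):
  θ_1 = -Px(2a-x)/(2EI)  [x≤a] = -13·4·(2·5-4)/(2·100000) = -39/25000 rad
Load 2 — point force P=9 kN at a=20/3 m (b=L-a=40/3):
  θ_2 = -Px(2a-x)/(2EI)  [x≤a] = -9·4·(2·(20/3)-4)/(2·100000) = -21/12500 rad
Load 3 — triangular load w₀=5 kN/m (0→w₀ over full span):
  θ_3 = (w₀Lx²/4-w₀L²x/3-w₀x⁴/(24L))/EI = (5·20·4²/4-5·20²·4/3-5·4⁴/(24·20))/100000 = -851/37500 rad
Load 4 — uniform load w=-5 kN/m over full span:
  θ_4 = -wx(x²-3Lx+3L²)/(6EI) = -(-5)·4·(4²-3·20·4+3·20²)/(6·100000) = 61/1875 rad
Superposition: θ = Σ θ_i = 33/5000 rad ≈ 0.006600 rad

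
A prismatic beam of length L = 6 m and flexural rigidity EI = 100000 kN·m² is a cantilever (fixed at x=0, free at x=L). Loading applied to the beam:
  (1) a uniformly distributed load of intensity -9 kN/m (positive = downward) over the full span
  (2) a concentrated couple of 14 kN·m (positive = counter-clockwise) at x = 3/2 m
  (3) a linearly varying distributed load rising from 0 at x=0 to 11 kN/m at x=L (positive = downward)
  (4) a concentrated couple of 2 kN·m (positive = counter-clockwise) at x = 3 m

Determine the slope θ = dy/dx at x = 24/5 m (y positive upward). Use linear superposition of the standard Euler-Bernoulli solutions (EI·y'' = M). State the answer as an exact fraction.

θ(24/5) = 34011/62500000 rad

Load 1 — uniform load w=-9 kN/m over full span:
  θ_1 = -wx(x²-3Lx+3L²)/(6EI) = -(-9)·(24/5)·((24/5)²-3·6·(24/5)+3·6²)/(6·100000) = 2511/781250 rad
Load 2 — applied couple M₀=14 kN·m at a=3/2 m (b=L-a=9/2):
  θ_2 = M₀a/EI  [x>a] = 14·(3/2)/100000 = 21/100000 rad
Load 3 — triangular load w₀=11 kN/m (0→w₀ over full span):
  θ_3 = (w₀Lx²/4-w₀L²x/3-w₀x⁴/(24L))/EI = (11·6·(24/5)²/4-11·6²·(24/5)/3-11·(24/5)⁴/(24·6))/100000 = -5742/1953125 rad
Load 4 — applied couple M₀=2 kN·m at a=3 m (b=L-a=3):
  θ_4 = M₀a/EI  [x>a] = 2·3/100000 = 3/50000 rad
Superposition: θ = Σ θ_i = 34011/62500000 rad ≈ 0.000544 rad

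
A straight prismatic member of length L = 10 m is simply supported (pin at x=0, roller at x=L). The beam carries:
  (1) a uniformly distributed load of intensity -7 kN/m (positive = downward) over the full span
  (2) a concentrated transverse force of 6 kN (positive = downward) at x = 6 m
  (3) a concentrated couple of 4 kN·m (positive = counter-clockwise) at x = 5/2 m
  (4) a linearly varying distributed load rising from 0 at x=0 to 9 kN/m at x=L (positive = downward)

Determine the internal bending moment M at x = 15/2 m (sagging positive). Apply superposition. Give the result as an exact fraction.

M(15/2) = -269/32 kN·m

Load 1 — uniform load w=-7 kN/m over full span:
  M_1 = wx(L-x)/2 = (-7)·(15/2)·(10-(15/2))/2 = -525/8 kN·m
Load 2 — point force P=6 kN at a=6 m (b=L-a=4):
  M_2 = Pa(L-x)/L  [x>a] = 6·6·(10-(15/2))/10 = 9 kN·m
Load 3 — applied couple M₀=4 kN·m at a=5/2 m (b=L-a=15/2):
  M_3 = M₀x/L - M₀  [x>a] = 4·(15/2)/10 - 4 = -1 kN·m
Load 4 — triangular load w₀=9 kN/m (0→w₀ over full span):
  M_4 = w₀Lx/6 - w₀x³/(6L) = 9·10·(15/2)/6 - 9·(15/2)³/(6·10) = 1575/32 kN·m
Superposition: M = Σ M_i = -269/32 kN·m ≈ -8.406250 kN·m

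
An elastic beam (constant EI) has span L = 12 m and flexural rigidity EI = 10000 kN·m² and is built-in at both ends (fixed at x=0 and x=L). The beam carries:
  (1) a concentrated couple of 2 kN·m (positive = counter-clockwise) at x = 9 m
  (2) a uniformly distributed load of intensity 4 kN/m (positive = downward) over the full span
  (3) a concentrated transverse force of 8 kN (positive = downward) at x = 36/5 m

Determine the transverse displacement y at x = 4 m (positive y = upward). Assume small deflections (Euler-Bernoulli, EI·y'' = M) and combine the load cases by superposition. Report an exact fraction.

Load 1 — applied couple M₀=2 kN·m at a=9 m (b=L-a=3):
  y_1 = (R_Ax³/6 - M_Ax²/2)/EI  [x≤a] with R_A=3/16, M_A=5/8 = ((3/16)·4³/6 - (5/8)·4²/2)/10000 = -3/10000 m
Load 2 — uniform load w=4 kN/m over full span:
  y_2 = -wx²(L-x)²/(24EI) = -4·4²·(12-4)²/(24·10000) = -32/1875 m
Load 3 — point force P=8 kN at a=36/5 m (b=L-a=24/5):
  y_3 = -Pb²x²(3aL-(3a+b)x)/(6L³EI)  [x≤a] = -8·(24/5)²·4²·(3·(36/5)·12-(3·(36/5)+(24/5))·4)/(6·12³·10000) = -1024/234375 m
Superposition: y = Σ y_i = -81509/3750000 m ≈ -0.021736 m

y(4) = -81509/3750000 m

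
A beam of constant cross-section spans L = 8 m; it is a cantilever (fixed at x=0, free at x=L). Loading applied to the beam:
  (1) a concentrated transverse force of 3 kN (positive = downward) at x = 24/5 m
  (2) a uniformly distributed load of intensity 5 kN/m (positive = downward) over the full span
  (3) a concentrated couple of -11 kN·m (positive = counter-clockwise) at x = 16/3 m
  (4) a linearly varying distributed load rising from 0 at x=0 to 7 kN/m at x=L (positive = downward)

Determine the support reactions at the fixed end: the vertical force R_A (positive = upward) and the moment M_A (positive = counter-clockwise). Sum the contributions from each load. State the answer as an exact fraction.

R_A = 71 kN, M_A = 5021/15 kN·m

Load 1 — point force P=3 kN at a=24/5 m (b=L-a=16/5):
  R_A = P = 3 kN
  M_A = Pa = 3·(24/5) = 72/5 kN·m
Load 2 — uniform load w=5 kN/m over full span:
  R_A = wL = 5·8 = 40 kN
  M_A = wL²/2 = 5·8²/2 = 160 kN·m
Load 3 — applied couple M₀=-11 kN·m at a=16/3 m (b=L-a=8/3):
  R_A = 0 kN
  M_A = -M₀ = -(-11) = 11 kN·m
Load 4 — triangular load w₀=7 kN/m (0→w₀ over full span):
  R_A = w₀L/2 = 7·8/2 = 28 kN
  M_A = w₀L²/3 = 7·8²/3 = 448/3 kN·m
Superposition: R_A = 71 kN, M_A = 5021/15 kN·m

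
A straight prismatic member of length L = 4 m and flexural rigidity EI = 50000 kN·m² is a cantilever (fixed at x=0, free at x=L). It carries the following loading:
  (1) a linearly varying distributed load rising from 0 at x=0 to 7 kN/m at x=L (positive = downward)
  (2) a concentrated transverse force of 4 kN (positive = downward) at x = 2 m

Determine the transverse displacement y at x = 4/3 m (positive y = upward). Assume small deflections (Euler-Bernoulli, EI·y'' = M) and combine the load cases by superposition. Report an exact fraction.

y(4/3) = -7574/11390625 m

Load 1 — triangular load w₀=7 kN/m (0→w₀ over full span):
  y_1 = (w₀Lx³/12-w₀L²x²/6-w₀x⁵/(120L))/EI = (7·4·(4/3)³/12-7·4²·(4/3)²/6-7·(4/3)⁵/(120·4))/50000 = -6314/11390625 m
Load 2 — point force P=4 kN at a=2 m (b=L-a=2):
  y_2 = -Px²(3a-x)/(6EI)  [x≤a] = -4·(4/3)²·(3·2-(4/3))/(6·50000) = -28/253125 m
Superposition: y = Σ y_i = -7574/11390625 m ≈ -0.000665 m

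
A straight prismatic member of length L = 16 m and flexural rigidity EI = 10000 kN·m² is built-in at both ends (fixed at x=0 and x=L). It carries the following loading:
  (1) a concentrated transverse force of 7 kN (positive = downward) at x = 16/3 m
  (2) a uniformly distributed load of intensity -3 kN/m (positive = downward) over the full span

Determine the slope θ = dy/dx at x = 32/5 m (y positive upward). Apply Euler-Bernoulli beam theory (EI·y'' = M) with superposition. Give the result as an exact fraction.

θ(32/5) = 3176/703125 rad

Load 1 — point force P=7 kN at a=16/3 m (b=L-a=32/3):
  θ_1 = Pa²(L-x)(2bL-(3b+a)(L-x))/(2L³EI)  [x>a] = 7·(16/3)²·(16-(32/5))·(2·(32/3)·16-(3·(32/3)+(16/3))·(16-(32/5)))/(2·16³·10000) = -56/140625 rad
Load 2 — uniform load w=-3 kN/m over full span:
  θ_2 = -wx(L-x)(L-2x)/(12EI) = -(-3)·(32/5)·(16-(32/5))·(16-2·(32/5))/(12·10000) = 384/78125 rad
Superposition: θ = Σ θ_i = 3176/703125 rad ≈ 0.004517 rad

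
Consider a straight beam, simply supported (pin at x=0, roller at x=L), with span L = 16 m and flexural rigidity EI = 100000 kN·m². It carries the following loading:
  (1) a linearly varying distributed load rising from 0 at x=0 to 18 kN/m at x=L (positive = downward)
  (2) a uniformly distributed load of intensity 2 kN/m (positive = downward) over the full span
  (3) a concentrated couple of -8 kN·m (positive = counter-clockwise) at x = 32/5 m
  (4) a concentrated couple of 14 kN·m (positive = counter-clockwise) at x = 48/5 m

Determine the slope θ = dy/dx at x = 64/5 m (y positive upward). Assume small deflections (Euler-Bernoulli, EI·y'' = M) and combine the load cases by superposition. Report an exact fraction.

Load 1 — triangular load w₀=18 kN/m (0→w₀ over full span):
  θ_1 = -w₀(7L⁴-30L²x²+15x⁴)/(360LEI) = -18·(7·16⁴-30·16²·(64/5)²+15·(64/5)⁴)/(360·16·100000) = 24224/1953125 rad
Load 2 — uniform load w=2 kN/m over full span:
  θ_2 = -w(L³-6Lx²+4x³)/(24EI) = -2·(16³-6·16·(64/5)²+4·(64/5)³)/(24·100000) = 1056/390625 rad
Load 3 — applied couple M₀=-8 kN·m at a=32/5 m (b=L-a=48/5):
  θ_3 = (M₀x²/(2L)-M₀(x-a)+C₁)/EI  [x>a] with C₁=M₀(3b²-L²)/(6L)=-128/75 = ((-8)·(64/5)²/(2·16)-(-8)·((64/5)-(32/5))+(-128/75))/100000 = 4/46875 rad
Load 4 — applied couple M₀=14 kN·m at a=48/5 m (b=L-a=32/5):
  θ_4 = (M₀x²/(2L)-M₀(x-a)+C₁)/EI  [x>a] with C₁=M₀(3b²-L²)/(6L)=-1456/75 = (14·(64/5)²/(2·16)-14·((64/5)-(48/5))+(-1456/75))/100000 = 7/93750 rad
Superposition: θ = Σ θ_i = 59633/3906250 rad ≈ 0.015266 rad

θ(64/5) = 59633/3906250 rad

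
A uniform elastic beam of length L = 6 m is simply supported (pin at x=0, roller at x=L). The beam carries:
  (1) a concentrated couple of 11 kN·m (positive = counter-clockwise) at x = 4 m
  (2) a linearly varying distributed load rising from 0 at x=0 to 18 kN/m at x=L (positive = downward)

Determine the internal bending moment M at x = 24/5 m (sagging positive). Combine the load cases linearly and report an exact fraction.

Load 1 — applied couple M₀=11 kN·m at a=4 m (b=L-a=2):
  M_1 = M₀x/L - M₀  [x>a] = 11·(24/5)/6 - 11 = -11/5 kN·m
Load 2 — triangular load w₀=18 kN/m (0→w₀ over full span):
  M_2 = w₀Lx/6 - w₀x³/(6L) = 18·6·(24/5)/6 - 18·(24/5)³/(6·6) = 3888/125 kN·m
Superposition: M = Σ M_i = 3613/125 kN·m ≈ 28.904000 kN·m

M(24/5) = 3613/125 kN·m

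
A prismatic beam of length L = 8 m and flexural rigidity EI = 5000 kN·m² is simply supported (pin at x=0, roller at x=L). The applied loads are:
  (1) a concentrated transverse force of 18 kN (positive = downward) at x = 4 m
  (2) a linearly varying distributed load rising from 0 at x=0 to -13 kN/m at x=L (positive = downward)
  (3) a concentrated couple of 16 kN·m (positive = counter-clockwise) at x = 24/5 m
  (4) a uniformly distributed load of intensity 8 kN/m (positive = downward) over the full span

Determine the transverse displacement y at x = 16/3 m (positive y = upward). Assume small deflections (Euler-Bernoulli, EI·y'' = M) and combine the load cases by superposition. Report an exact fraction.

Load 1 — point force P=18 kN at a=4 m (b=L-a=4):
  y_1 = -Pa(L-x)(2Lx-a²-x²)/(6LEI)  [x>a] = -18·4·(8-(16/3))·(2·8·(16/3)-4²-(16/3)²)/(6·8·5000) = -184/5625 m
Load 2 — triangular load w₀=-13 kN/m (0→w₀ over full span):
  y_2 = -w₀x(7L⁴-10L²x²+3x⁴)/(360LEI) = -(-13)·(16/3)·(7·8⁴-10·8²·(16/3)²+3·(16/3)⁴)/(360·8·5000) = 28288/455625 m
Load 3 — applied couple M₀=16 kN·m at a=24/5 m (b=L-a=16/5):
  y_3 = (M₀x³/(6L)-M₀(x-a)²/2+C₁x)/EI  [x>a] with C₁=M₀(3b²-L²)/(6L)=-832/75 = (16·(16/3)³/(6·8)-16·((16/3)-(24/5))²/2+(-832/75)·(16/3))/5000 = -2752/1265625 m
Load 4 — uniform load w=8 kN/m over full span:
  y_4 = -wx(L³-2Lx²+x³)/(24EI) = -8·(16/3)·(8³-2·8·(16/3)²+(16/3)³)/(24·5000) = -11264/151875 m
Superposition: y = Σ y_i = -534968/11390625 m ≈ -0.046966 m

y(16/3) = -534968/11390625 m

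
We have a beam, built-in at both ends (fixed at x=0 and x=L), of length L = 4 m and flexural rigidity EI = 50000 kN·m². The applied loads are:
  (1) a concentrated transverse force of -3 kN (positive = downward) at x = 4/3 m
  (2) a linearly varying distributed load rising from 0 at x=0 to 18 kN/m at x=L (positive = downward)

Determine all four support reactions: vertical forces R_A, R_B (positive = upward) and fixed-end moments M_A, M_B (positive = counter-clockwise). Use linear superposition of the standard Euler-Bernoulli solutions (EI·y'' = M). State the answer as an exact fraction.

R_A = 386/45 kN, M_A = 352/45 kN·m, R_B = 1099/45 kN, M_B = -608/45 kN·m

Load 1 — point force P=-3 kN at a=4/3 m (b=L-a=8/3):
  R_A = Pb²(3a+b)/L³ = (-3)·(8/3)²·(3·(4/3)+(8/3))/4³ = -20/9 kN
  M_A = Pab²/L² = (-3)·(4/3)·(8/3)²/4² = -16/9 kN·m
  R_B = Pa²(a+3b)/L³ = (-3)·(4/3)²·((4/3)+3·(8/3))/4³ = -7/9 kN
  M_B = -Pa²b/L² = -(-3)·(4/3)²·(8/3)/4² = 8/9 kN·m
Load 2 — triangular load w₀=18 kN/m (0→w₀ over full span):
  R_A = 3w₀L/20 = 3·18·4/20 = 54/5 kN
  M_A = w₀L²/30 = 18·4²/30 = 48/5 kN·m
  R_B = 7w₀L/20 = 7·18·4/20 = 126/5 kN
  M_B = -w₀L²/20 = -18·4²/20 = -72/5 kN·m
Superposition: R_A = 386/45 kN, M_A = 352/45 kN·m, R_B = 1099/45 kN, M_B = -608/45 kN·m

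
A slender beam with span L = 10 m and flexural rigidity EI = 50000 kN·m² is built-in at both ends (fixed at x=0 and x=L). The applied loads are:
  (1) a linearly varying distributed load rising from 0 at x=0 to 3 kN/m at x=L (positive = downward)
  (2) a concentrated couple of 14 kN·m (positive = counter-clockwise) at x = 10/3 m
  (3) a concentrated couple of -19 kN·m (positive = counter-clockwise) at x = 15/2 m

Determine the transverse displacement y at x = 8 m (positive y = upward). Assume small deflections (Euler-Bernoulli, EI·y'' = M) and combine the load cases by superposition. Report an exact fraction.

Load 1 — triangular load w₀=3 kN/m (0→w₀ over full span):
  y_1 = -w₀x²(L-x)²(x+2L)/(120LEI) = -3·8²·(10-8)²·(8+2·10)/(120·10·50000) = -28/78125 m
Load 2 — applied couple M₀=14 kN·m at a=10/3 m (b=L-a=20/3):
  y_2 = (R_Ax³/6 - M_Ax²/2 - M₀(x-a)²/2)/EI  [x>a] with R_A=28/15, M_A=0 = ((28/15)·8³/6 - 0·8²/2 - 14·(8-(10/3))²/2)/50000 = 77/562500 m
Load 3 — applied couple M₀=-19 kN·m at a=15/2 m (b=L-a=5/2):
  y_3 = (R_Ax³/6 - M_Ax²/2 - M₀(x-a)²/2)/EI  [x>a] with R_A=-171/80, M_A=-95/16 = ((-171/80)·8³/6 - (-95/16)·8²/2 - (-19)·(8-(15/2))²/2)/50000 = 399/2000000 m
Superposition: y = Σ y_i = -1981/90000000 m ≈ -0.000022 m

y(8) = -1981/90000000 m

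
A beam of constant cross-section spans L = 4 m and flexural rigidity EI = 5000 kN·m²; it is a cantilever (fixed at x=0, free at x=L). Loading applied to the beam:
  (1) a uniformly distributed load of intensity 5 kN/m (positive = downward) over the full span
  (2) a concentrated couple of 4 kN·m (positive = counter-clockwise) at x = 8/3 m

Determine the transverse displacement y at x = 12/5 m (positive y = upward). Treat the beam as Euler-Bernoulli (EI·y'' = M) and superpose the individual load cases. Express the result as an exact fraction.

Load 1 — uniform load w=5 kN/m over full span:
  y_1 = -wx²(x²-4Lx+6L²)/(24EI) = -5·(12/5)²·((12/5)²-4·4·(12/5)+6·4²)/(24·5000) = -1188/78125 m
Load 2 — applied couple M₀=4 kN·m at a=8/3 m (b=L-a=4/3):
  y_2 = M₀x²/(2EI)  [x≤a] = 4·(12/5)²/(2·5000) = 36/15625 m
Superposition: y = Σ y_i = -1008/78125 m ≈ -0.012902 m

y(12/5) = -1008/78125 m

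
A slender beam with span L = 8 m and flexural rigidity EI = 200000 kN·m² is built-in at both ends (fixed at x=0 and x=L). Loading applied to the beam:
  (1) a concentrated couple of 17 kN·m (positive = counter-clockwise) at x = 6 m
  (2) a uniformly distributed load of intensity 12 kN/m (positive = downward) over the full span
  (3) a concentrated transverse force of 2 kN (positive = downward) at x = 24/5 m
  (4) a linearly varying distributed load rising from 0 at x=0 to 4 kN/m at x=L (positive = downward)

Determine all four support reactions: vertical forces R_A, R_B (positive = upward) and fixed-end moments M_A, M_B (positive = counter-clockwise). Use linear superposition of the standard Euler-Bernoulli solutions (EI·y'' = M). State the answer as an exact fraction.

R_A = 447157/8000 kN, M_A = 476291/6000 kN·m, R_B = 464843/8000 kN, M_B = -164583/2000 kN·m

Load 1 — applied couple M₀=17 kN·m at a=6 m (b=L-a=2):
  R_A = 6M₀ab/L³ = 6·17·6·2/8³ = 153/64 kN
  M_A = M₀b(2a-b)/L² = 17·2·(2·6-2)/8² = 85/16 kN·m
  R_B = -6M₀ab/L³ = -6·17·6·2/8³ = -153/64 kN
  M_B = M₀a(2b-a)/L² = 17·6·(2·2-6)/8² = -51/16 kN·m
Load 2 — uniform load w=12 kN/m over full span:
  R_A = wL/2 = 12·8/2 = 48 kN
  M_A = wL²/12 = 12·8²/12 = 64 kN·m
  R_B = wL/2 = 12·8/2 = 48 kN
  M_B = -wL²/12 = -12·8²/12 = -64 kN·m
Load 3 — point force P=2 kN at a=24/5 m (b=L-a=16/5):
  R_A = Pb²(3a+b)/L³ = 2·(16/5)²·(3·(24/5)+(16/5))/8³ = 88/125 kN
  M_A = Pab²/L² = 2·(24/5)·(16/5)²/8² = 192/125 kN·m
  R_B = Pa²(a+3b)/L³ = 2·(24/5)²·((24/5)+3·(16/5))/8³ = 162/125 kN
  M_B = -Pa²b/L² = -2·(24/5)²·(16/5)/8² = -288/125 kN·m
Load 4 — triangular load w₀=4 kN/m (0→w₀ over full span):
  R_A = 3w₀L/20 = 3·4·8/20 = 24/5 kN
  M_A = w₀L²/30 = 4·8²/30 = 128/15 kN·m
  R_B = 7w₀L/20 = 7·4·8/20 = 56/5 kN
  M_B = -w₀L²/20 = -4·8²/20 = -64/5 kN·m
Superposition: R_A = 447157/8000 kN, M_A = 476291/6000 kN·m, R_B = 464843/8000 kN, M_B = -164583/2000 kN·m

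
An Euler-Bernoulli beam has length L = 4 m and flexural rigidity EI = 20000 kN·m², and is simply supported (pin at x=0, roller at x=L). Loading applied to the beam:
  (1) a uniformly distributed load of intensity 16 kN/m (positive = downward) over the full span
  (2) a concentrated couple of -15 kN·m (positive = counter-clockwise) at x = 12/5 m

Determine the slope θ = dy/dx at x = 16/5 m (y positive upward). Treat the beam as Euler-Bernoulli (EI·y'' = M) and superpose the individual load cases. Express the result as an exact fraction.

θ(16/5) = 1987/1250000 rad

Load 1 — uniform load w=16 kN/m over full span:
  θ_1 = -w(L³-6Lx²+4x³)/(24EI) = -16·(4³-6·4·(16/5)²+4·(16/5)³)/(24·20000) = 132/78125 rad
Load 2 — applied couple M₀=-15 kN·m at a=12/5 m (b=L-a=8/5):
  θ_2 = (M₀x²/(2L)-M₀(x-a)+C₁)/EI  [x>a] with C₁=M₀(3b²-L²)/(6L)=26/5 = ((-15)·(16/5)²/(2·4)-(-15)·((16/5)-(12/5))+(26/5))/20000 = -1/10000 rad
Superposition: θ = Σ θ_i = 1987/1250000 rad ≈ 0.001590 rad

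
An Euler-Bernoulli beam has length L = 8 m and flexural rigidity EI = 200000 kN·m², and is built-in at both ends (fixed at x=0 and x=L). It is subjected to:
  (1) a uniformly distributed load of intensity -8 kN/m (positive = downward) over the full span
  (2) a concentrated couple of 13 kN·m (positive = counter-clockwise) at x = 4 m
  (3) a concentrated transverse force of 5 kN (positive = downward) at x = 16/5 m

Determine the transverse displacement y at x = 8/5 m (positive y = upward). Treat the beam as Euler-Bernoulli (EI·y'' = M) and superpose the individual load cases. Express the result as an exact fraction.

y(8/5) = 31987/234375000 m

Load 1 — uniform load w=-8 kN/m over full span:
  y_1 = -wx²(L-x)²/(24EI) = -(-8)·(8/5)²·(8-(8/5))²/(24·200000) = 1024/5859375 m
Load 2 — applied couple M₀=13 kN·m at a=4 m (b=L-a=4):
  y_2 = (R_Ax³/6 - M_Ax²/2)/EI  [x≤a] with R_A=39/16, M_A=13/4 = ((39/16)·(8/5)³/6 - (13/4)·(8/5)²/2)/200000 = -39/3125000 m
Load 3 — point force P=5 kN at a=16/5 m (b=L-a=24/5):
  y_3 = -Pb²x²(3aL-(3a+b)x)/(6L³EI)  [x≤a] = -5·(24/5)²·(8/5)²·(3·(16/5)·8-(3·(16/5)+(24/5))·(8/5))/(6·8³·200000) = -252/9765625 m
Superposition: y = Σ y_i = 31987/234375000 m ≈ 0.000136 m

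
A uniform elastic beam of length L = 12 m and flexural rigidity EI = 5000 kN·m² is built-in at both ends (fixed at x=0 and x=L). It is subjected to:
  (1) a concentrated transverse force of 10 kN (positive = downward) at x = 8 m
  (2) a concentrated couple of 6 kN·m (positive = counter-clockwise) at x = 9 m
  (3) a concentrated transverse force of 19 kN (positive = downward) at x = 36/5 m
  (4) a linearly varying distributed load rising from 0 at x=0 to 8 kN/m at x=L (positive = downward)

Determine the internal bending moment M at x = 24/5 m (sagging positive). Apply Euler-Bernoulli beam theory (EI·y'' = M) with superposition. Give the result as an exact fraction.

M(24/5) = 1486213/45000 kN·m

Load 1 — point force P=10 kN at a=8 m (b=L-a=4):
  M_1 = Pb²(3a+b)x/L³ - Pab²/L²  [x≤a] = 10·4²·(3·8+4)·(24/5)/12³ - 10·8·4²/12² = 32/9 kN·m
Load 2 — applied couple M₀=6 kN·m at a=9 m (b=L-a=3):
  M_2 = R_Ax - M_A  [x≤a] with R_A=9/16, M_A=15/8 = (9/16)·(24/5) - (15/8) = 33/40 kN·m
Load 3 — point force P=19 kN at a=36/5 m (b=L-a=24/5):
  M_3 = Pb²(3a+b)x/L³ - Pab²/L²  [x≤a] = 19·(24/5)²·(3·(36/5)+(24/5))·(24/5)/12³ - 19·(36/5)·(24/5)²/12² = 6384/625 kN·m
Load 4 — triangular load w₀=8 kN/m (0→w₀ over full span):
  M_4 = 3w₀Lx/20 - w₀L²/30 - w₀x³/(6L) = 3·8·12·(24/5)/20 - 8·12²/30 - 8·(24/5)³/(6·12) = 2304/125 kN·m
Superposition: M = Σ M_i = 1486213/45000 kN·m ≈ 33.026956 kN·m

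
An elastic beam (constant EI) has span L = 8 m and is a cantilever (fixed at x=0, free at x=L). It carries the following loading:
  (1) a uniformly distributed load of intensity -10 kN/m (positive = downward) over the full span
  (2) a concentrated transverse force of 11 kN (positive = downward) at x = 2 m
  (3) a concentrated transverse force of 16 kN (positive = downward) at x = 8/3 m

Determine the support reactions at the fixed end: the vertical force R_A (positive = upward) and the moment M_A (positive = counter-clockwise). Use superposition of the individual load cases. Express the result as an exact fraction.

Load 1 — uniform load w=-10 kN/m over full span:
  R_A = wL = (-10)·8 = -80 kN
  M_A = wL²/2 = (-10)·8²/2 = -320 kN·m
Load 2 — point force P=11 kN at a=2 m (b=L-a=6):
  R_A = P = 11 kN
  M_A = Pa = 11·2 = 22 kN·m
Load 3 — point force P=16 kN at a=8/3 m (b=L-a=16/3):
  R_A = P = 16 kN
  M_A = Pa = 16·(8/3) = 128/3 kN·m
Superposition: R_A = -53 kN, M_A = -766/3 kN·m

R_A = -53 kN, M_A = -766/3 kN·m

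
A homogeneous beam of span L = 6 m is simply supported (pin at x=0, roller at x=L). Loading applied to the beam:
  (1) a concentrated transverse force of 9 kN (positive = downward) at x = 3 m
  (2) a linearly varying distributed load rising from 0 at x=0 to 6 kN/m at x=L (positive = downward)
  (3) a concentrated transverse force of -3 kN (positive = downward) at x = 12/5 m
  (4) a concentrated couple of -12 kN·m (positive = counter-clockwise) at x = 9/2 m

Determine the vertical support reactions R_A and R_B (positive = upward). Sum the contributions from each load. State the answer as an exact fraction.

Load 1 — point force P=9 kN at a=3 m (b=L-a=3):
  R_A = Pb/L = 9·3/6 = 9/2 kN
  R_B = Pa/L = 9·3/6 = 9/2 kN
Load 2 — triangular load w₀=6 kN/m (0→w₀ over full span):
  R_A = w₀L/6 = 6·6/6 = 6 kN
  R_B = w₀L/3 = 6·6/3 = 12 kN
Load 3 — point force P=-3 kN at a=12/5 m (b=L-a=18/5):
  R_A = Pb/L = (-3)·(18/5)/6 = -9/5 kN
  R_B = Pa/L = (-3)·(12/5)/6 = -6/5 kN
Load 4 — applied couple M₀=-12 kN·m at a=9/2 m (b=L-a=3/2):
  R_A = M₀/L = (-12)/6 = -2 kN
  R_B = -M₀/L = -(-12)/6 = 2 kN
Superposition: R_A = 67/10 kN, R_B = 173/10 kN

R_A = 67/10 kN, R_B = 173/10 kN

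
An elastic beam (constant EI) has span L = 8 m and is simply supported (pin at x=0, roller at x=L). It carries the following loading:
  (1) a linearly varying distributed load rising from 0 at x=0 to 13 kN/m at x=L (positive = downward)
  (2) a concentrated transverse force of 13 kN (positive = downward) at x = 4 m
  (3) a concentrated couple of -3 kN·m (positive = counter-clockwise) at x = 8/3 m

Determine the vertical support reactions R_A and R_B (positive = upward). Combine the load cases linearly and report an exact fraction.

Load 1 — triangular load w₀=13 kN/m (0→w₀ over full span):
  R_A = w₀L/6 = 13·8/6 = 52/3 kN
  R_B = w₀L/3 = 13·8/3 = 104/3 kN
Load 2 — point force P=13 kN at a=4 m (b=L-a=4):
  R_A = Pb/L = 13·4/8 = 13/2 kN
  R_B = Pa/L = 13·4/8 = 13/2 kN
Load 3 — applied couple M₀=-3 kN·m at a=8/3 m (b=L-a=16/3):
  R_A = M₀/L = (-3)/8 = -3/8 kN
  R_B = -M₀/L = -(-3)/8 = 3/8 kN
Superposition: R_A = 563/24 kN, R_B = 997/24 kN

R_A = 563/24 kN, R_B = 997/24 kN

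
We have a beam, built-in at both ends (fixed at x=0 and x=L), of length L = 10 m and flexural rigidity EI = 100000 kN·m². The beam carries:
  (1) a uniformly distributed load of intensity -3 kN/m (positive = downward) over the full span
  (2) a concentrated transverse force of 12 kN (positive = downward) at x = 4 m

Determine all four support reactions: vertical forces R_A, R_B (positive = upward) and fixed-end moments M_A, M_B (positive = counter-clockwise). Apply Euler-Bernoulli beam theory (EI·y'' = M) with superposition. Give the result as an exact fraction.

R_A = -903/125 kN, M_A = -193/25 kN·m, R_B = -1347/125 kN, M_B = 337/25 kN·m

Load 1 — uniform load w=-3 kN/m over full span:
  R_A = wL/2 = (-3)·10/2 = -15 kN
  M_A = wL²/12 = (-3)·10²/12 = -25 kN·m
  R_B = wL/2 = (-3)·10/2 = -15 kN
  M_B = -wL²/12 = -(-3)·10²/12 = 25 kN·m
Load 2 — point force P=12 kN at a=4 m (b=L-a=6):
  R_A = Pb²(3a+b)/L³ = 12·6²·(3·4+6)/10³ = 972/125 kN
  M_A = Pab²/L² = 12·4·6²/10² = 432/25 kN·m
  R_B = Pa²(a+3b)/L³ = 12·4²·(4+3·6)/10³ = 528/125 kN
  M_B = -Pa²b/L² = -12·4²·6/10² = -288/25 kN·m
Superposition: R_A = -903/125 kN, M_A = -193/25 kN·m, R_B = -1347/125 kN, M_B = 337/25 kN·m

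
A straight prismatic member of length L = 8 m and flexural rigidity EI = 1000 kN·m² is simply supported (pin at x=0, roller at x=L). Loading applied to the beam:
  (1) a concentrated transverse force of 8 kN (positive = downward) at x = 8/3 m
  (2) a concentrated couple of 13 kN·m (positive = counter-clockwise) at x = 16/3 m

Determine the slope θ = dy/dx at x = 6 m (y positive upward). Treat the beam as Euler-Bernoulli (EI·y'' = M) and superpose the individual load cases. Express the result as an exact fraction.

Load 1 — point force P=8 kN at a=8/3 m (b=L-a=16/3):
  θ_1 = -Pa(2L²-6Lx+3x²+a²)/(6LEI)  [x>a] = -8·(8/3)·(2·8²-6·8·6+3·6²+(8/3)²)/(6·8·1000) = 202/10125 rad
Load 2 — applied couple M₀=13 kN·m at a=16/3 m (b=L-a=8/3):
  θ_2 = (M₀x²/(2L)-M₀(x-a)+C₁)/EI  [x>a] with C₁=M₀(3b²-L²)/(6L)=-104/9 = (13·6²/(2·8)-13·(6-(16/3))+(-104/9))/1000 = 13/1440 rad
Superposition: θ = Σ θ_i = 9389/324000 rad ≈ 0.028978 rad

θ(6) = 9389/324000 rad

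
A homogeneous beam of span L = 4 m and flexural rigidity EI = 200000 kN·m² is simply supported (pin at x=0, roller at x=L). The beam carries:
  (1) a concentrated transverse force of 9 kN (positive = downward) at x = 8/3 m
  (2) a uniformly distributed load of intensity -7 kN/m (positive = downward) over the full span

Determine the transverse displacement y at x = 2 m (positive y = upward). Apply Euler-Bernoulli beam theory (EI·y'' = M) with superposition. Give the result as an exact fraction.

y(2) = 59/900000 m

Load 1 — point force P=9 kN at a=8/3 m (b=L-a=4/3):
  y_1 = -Pbx(L²-b²-x²)/(6LEI)  [x≤a] = -9·(4/3)·2·(4²-(4/3)²-2²)/(6·4·200000) = -23/450000 m
Load 2 — uniform load w=-7 kN/m over full span:
  y_2 = -wx(L³-2Lx²+x³)/(24EI) = -(-7)·2·(4³-2·4·2²+2³)/(24·200000) = 7/60000 m
Superposition: y = Σ y_i = 59/900000 m ≈ 0.000066 m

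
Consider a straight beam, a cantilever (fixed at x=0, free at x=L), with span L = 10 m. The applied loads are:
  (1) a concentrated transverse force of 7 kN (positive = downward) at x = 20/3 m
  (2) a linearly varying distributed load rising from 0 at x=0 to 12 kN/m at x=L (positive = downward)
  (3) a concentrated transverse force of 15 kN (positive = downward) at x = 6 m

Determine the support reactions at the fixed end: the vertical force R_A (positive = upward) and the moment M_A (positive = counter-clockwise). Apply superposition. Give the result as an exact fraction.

Load 1 — point force P=7 kN at a=20/3 m (b=L-a=10/3):
  R_A = P = 7 kN
  M_A = Pa = 7·(20/3) = 140/3 kN·m
Load 2 — triangular load w₀=12 kN/m (0→w₀ over full span):
  R_A = w₀L/2 = 12·10/2 = 60 kN
  M_A = w₀L²/3 = 12·10²/3 = 400 kN·m
Load 3 — point force P=15 kN at a=6 m (b=L-a=4):
  R_A = P = 15 kN
  M_A = Pa = 15·6 = 90 kN·m
Superposition: R_A = 82 kN, M_A = 1610/3 kN·m

R_A = 82 kN, M_A = 1610/3 kN·m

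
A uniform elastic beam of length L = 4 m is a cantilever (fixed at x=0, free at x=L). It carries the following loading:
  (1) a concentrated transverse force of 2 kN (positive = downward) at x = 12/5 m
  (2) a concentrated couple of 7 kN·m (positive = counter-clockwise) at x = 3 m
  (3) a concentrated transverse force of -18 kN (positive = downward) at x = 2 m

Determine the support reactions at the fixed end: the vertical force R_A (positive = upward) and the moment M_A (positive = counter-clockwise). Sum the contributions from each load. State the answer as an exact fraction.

R_A = -16 kN, M_A = -191/5 kN·m

Load 1 — point force P=2 kN at a=12/5 m (b=L-a=8/5):
  R_A = P = 2 kN
  M_A = Pa = 2·(12/5) = 24/5 kN·m
Load 2 — applied couple M₀=7 kN·m at a=3 m (b=L-a=1):
  R_A = 0 kN
  M_A = -M₀ = -7 kN·m
Load 3 — point force P=-18 kN at a=2 m (b=L-a=2):
  R_A = P = (-18) = -18 kN
  M_A = Pa = (-18)·2 = -36 kN·m
Superposition: R_A = -16 kN, M_A = -191/5 kN·m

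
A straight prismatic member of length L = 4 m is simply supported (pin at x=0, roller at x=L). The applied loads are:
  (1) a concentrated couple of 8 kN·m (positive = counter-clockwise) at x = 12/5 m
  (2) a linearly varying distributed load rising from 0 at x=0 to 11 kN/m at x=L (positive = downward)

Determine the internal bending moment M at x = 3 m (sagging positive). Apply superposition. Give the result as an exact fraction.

Load 1 — applied couple M₀=8 kN·m at a=12/5 m (b=L-a=8/5):
  M_1 = M₀x/L - M₀  [x>a] = 8·3/4 - 8 = -2 kN·m
Load 2 — triangular load w₀=11 kN/m (0→w₀ over full span):
  M_2 = w₀Lx/6 - w₀x³/(6L) = 11·4·3/6 - 11·3³/(6·4) = 77/8 kN·m
Superposition: M = Σ M_i = 61/8 kN·m ≈ 7.625000 kN·m

M(3) = 61/8 kN·m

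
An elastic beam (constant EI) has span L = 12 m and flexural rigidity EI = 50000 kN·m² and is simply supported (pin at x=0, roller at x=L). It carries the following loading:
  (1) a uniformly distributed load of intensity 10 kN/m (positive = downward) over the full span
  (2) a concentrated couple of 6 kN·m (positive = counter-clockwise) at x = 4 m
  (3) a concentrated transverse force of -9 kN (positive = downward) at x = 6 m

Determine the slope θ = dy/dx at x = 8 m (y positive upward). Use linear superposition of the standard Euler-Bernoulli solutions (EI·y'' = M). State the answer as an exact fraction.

Load 1 — uniform load w=10 kN/m over full span:
  θ_1 = -w(L³-6Lx²+4x³)/(24EI) = -10·(12³-6·12·8²+4·8³)/(24·50000) = 13/1875 rad
Load 2 — applied couple M₀=6 kN·m at a=4 m (b=L-a=8):
  θ_2 = (M₀x²/(2L)-M₀(x-a)+C₁)/EI  [x>a] with C₁=M₀(3b²-L²)/(6L)=4 = (6·8²/(2·12)-6·(8-4)+4)/50000 = -1/12500 rad
Load 3 — point force P=-9 kN at a=6 m (b=L-a=6):
  θ_3 = -Pa(2L²-6Lx+3x²+a²)/(6LEI)  [x>a] = -(-9)·6·(2·12²-6·12·8+3·8²+6²)/(6·12·50000) = -9/10000 rad
Superposition: θ = Σ θ_i = 893/150000 rad ≈ 0.005953 rad

θ(8) = 893/150000 rad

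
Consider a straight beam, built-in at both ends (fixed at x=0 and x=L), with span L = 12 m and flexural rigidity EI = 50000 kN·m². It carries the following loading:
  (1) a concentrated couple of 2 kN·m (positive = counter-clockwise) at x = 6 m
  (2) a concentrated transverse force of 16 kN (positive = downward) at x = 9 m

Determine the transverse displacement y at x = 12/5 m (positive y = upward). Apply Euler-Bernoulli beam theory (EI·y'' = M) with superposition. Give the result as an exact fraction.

Load 1 — applied couple M₀=2 kN·m at a=6 m (b=L-a=6):
  y_1 = (R_Ax³/6 - M_Ax²/2)/EI  [x≤a] with R_A=1/4, M_A=1/2 = ((1/4)·(12/5)³/6 - (1/2)·(12/5)²/2)/50000 = -27/1562500 m
Load 2 — point force P=16 kN at a=9 m (b=L-a=3):
  y_2 = -Pb²x²(3aL-(3a+b)x)/(6L³EI)  [x≤a] = -16·3²·(12/5)²·(3·9·12-(3·9+3)·(12/5))/(6·12³·50000) = -63/156250 m
Superposition: y = Σ y_i = -657/1562500 m ≈ -0.000420 m

y(12/5) = -657/1562500 m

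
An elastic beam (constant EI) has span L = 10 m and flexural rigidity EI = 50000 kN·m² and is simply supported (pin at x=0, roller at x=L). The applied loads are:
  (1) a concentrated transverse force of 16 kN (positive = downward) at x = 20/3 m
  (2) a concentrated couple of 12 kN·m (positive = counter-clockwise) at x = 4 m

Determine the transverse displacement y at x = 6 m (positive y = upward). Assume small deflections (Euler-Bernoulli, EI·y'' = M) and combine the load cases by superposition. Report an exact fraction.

Load 1 — point force P=16 kN at a=20/3 m (b=L-a=10/3):
  y_1 = -Pbx(L²-b²-x²)/(6LEI)  [x≤a] = -16·(10/3)·6·(10²-(10/3)²-6²)/(6·10·50000) = -476/84375 m
Load 2 — applied couple M₀=12 kN·m at a=4 m (b=L-a=6):
  y_2 = (M₀x³/(6L)-M₀(x-a)²/2+C₁x)/EI  [x>a] with C₁=M₀(3b²-L²)/(6L)=8/5 = (12·6³/(6·10)-12·(6-4)²/2+(8/5)·6)/50000 = 9/15625 m
Superposition: y = Σ y_i = -2137/421875 m ≈ -0.005065 m

y(6) = -2137/421875 m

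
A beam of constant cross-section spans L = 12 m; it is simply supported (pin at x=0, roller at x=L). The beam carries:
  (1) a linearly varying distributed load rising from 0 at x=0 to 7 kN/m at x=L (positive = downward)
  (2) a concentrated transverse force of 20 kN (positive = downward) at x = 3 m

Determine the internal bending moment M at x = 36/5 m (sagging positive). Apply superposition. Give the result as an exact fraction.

M(36/5) = 11064/125 kN·m

Load 1 — triangular load w₀=7 kN/m (0→w₀ over full span):
  M_1 = w₀Lx/6 - w₀x³/(6L) = 7·12·(36/5)/6 - 7·(36/5)³/(6·12) = 8064/125 kN·m
Load 2 — point force P=20 kN at a=3 m (b=L-a=9):
  M_2 = Pa(L-x)/L  [x>a] = 20·3·(12-(36/5))/12 = 24 kN·m
Superposition: M = Σ M_i = 11064/125 kN·m ≈ 88.512000 kN·m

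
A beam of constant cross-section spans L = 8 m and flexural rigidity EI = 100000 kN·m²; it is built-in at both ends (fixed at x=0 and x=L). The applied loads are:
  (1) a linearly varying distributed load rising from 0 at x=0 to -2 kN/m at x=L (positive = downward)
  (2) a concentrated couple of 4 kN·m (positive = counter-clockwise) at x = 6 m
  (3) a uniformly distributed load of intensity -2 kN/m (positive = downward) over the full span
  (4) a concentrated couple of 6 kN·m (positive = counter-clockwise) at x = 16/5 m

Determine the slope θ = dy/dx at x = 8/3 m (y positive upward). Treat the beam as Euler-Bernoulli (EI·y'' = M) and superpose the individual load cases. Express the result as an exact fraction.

θ(8/3) = 15611/151875000 rad

Load 1 — triangular load w₀=-2 kN/m (0→w₀ over full span):
  θ_1 = -w₀(2x(L-x)(L-2x)(x+2L)+x²(L-x)²)/(120LEI) = -(-2)·(2·(8/3)·(8-(8/3))·(8-2·(8/3))·((8/3)+2·8)+(8/3)²·(8-(8/3))²)/(120·8·100000) = 128/3796875 rad
Load 2 — applied couple M₀=4 kN·m at a=6 m (b=L-a=2):
  θ_2 = (R_Ax²/2 - M_Ax)/EI  [x≤a] with R_A=9/16, M_A=5/4 = ((9/16)·(8/3)²/2 - (5/4)·(8/3))/100000 = -1/75000 rad
Load 3 — uniform load w=-2 kN/m over full span:
  θ_3 = -wx(L-x)(L-2x)/(12EI) = -(-2)·(8/3)·(8-(8/3))·(8-2·(8/3))/(12·100000) = 16/253125 rad
Load 4 — applied couple M₀=6 kN·m at a=16/5 m (b=L-a=24/5):
  θ_4 = (R_Ax²/2 - M_Ax)/EI  [x≤a] with R_A=27/25, M_A=18/25 = ((27/25)·(8/3)²/2 - (18/25)·(8/3))/100000 = 3/156250 rad
Superposition: θ = Σ θ_i = 15611/151875000 rad ≈ 0.000103 rad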